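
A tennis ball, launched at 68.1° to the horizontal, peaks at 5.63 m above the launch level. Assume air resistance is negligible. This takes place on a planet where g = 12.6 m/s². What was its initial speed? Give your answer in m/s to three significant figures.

12.8 m/s

At the peak v_y = 0, so v_y0 = √(2gH) = √(2 × 12.6 × 5.63) = 11.91 m/s.
v_y0 = v₀ sin θ ⇒ v₀ = 11.91 / sin 68.1° = 12.84 m/s.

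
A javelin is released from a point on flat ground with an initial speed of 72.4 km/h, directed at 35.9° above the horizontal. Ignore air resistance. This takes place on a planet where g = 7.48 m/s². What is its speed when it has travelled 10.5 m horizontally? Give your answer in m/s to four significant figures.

Convert: 72.4 km/h = 72.4/3.6 = 20.11 m/s.
Horizontal component vₓ = 20.11 cos 35.9° = 16.29 m/s; vertical v_y0 = 20.11 sin 35.9° = 11.79 m/s.
Time to reach x = 10.5 m: t = x/vₓ = 10.5/16.29 = 0.6445 s.
Vertical velocity there: v_y = v_y0 − g t = 11.79 − 7.48 × 0.6445 = 6.971 m/s.
Speed: √(vₓ² + v_y²) = √(16.29² + 6.971²) = 17.72 m/s.

17.72 m/s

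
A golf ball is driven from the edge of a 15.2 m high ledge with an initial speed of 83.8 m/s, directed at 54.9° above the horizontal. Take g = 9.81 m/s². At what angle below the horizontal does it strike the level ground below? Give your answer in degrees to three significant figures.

vₓ = 83.80 cos 54.9° = 48.19 m/s; v_y0 = 83.80 sin 54.9° = 68.56 m/s.
The projectile lands when y = 15.2 + (68.56) t − ½·9.81·t² = 0. Positive root: t = (68.56 + √(68.56² + 2·9.81·15.2)) / 9.81 = (68.56 + 70.70) / 9.81 = 14.20 s.
At impact: v_y = v_y0 − g t = −70.70 m/s; vₓ = 48.19 m/s.
Angle below horizontal: arctan(|v_y|/vₓ) = arctan(70.70/48.19) = 55.72°.

55.7°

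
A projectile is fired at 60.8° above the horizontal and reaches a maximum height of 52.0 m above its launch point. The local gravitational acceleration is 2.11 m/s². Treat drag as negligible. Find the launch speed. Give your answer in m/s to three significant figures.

At the peak v_y = 0, so v_y0 = √(2gH) = √(2 × 2.11 × 52.0) = 14.81 m/s.
v_y0 = v₀ sin θ ⇒ v₀ = 14.81 / sin 60.8° = 16.97 m/s.

17.0 m/s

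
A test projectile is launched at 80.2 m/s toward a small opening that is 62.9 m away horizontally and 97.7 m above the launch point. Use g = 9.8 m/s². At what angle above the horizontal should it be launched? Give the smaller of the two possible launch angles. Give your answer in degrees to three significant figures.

Trajectory: y = x tanθ − g x² (1 + tan²θ)/(2v₀²). With x = 62.9, y = 97.7, v₀ = 80.2, g = 9.80:
3.014 tan²θ − 62.9 tanθ + (100.7) = 0.
tanθ = [62.9 ± √(62.9² − 4 × 3.014 × (100.7))] / (2 × 3.014) = (62.9 ± 52.37) / 6.028, giving tanθ = 1.748 or 19.12.
θ = 60.22° or 87.01°; the smaller is 60.22°.

60.2°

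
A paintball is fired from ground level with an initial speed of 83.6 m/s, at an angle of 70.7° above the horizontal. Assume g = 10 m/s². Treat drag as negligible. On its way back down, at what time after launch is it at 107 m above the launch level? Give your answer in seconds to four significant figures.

vₓ = 83.60 cos 70.7° = 27.63 m/s; v_y0 = 83.60 sin 70.7° = 78.90 m/s.
Set y = v_y0 t − ½ g t² = 107: 5.000 t² − 78.90 t + 107 = 0.
t = [78.90 ± √(78.90² − 2·10.0·107)] / 10.0 = (78.90 ± 63.92) / 10.0, so t = 1.498 s or t = 14.28 s.
The descending-branch root is 14.28 s.

14.28 s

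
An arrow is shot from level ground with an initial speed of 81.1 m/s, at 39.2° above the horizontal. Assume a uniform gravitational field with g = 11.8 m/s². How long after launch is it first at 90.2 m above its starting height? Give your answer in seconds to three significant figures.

vₓ = 81.10 cos 39.2° = 62.85 m/s; v_y0 = 81.10 sin 39.2° = 51.26 m/s.
Height y(t) = 51.26 t − 5.900 t² = 90.2 gives 5.900 t² − 51.26 t + 90.2 = 0.
t = [51.26 ± √(51.26² − 2·11.8·90.2)] / 11.8 = (51.26 ± 22.33) / 11.8, so t = 2.452 s or t = 6.236 s.
The first (ascending) time is 2.452 s.

2.45 s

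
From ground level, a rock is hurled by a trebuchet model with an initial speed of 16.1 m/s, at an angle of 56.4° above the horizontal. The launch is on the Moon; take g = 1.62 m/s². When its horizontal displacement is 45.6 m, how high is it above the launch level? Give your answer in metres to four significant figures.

vₓ = 16.10 cos 56.4° = 8.910 m/s; v_y0 = 16.10 sin 56.4° = 13.41 m/s.
At x = 45.6 m, t = x/vₓ = 45.6/8.910 = 5.118 s.
Height: y = v_y0 t − ½ g t² = 13.41 × 5.118 − 0.8100 × 5.118² = 68.63 − 21.22 = 47.42 m.

47.42 m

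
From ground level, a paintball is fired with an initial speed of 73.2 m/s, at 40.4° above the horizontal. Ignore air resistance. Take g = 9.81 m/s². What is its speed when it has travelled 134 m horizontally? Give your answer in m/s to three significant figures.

60.6 m/s

Components: vₓ = 73.20 cos 40.4° = 55.74 m/s, v_y0 = 73.20 sin 40.4° = 47.44 m/s.
Time to reach x = 134 m: t = x/vₓ = 134/55.74 = 2.404 s.
Vertical velocity there: v_y = v_y0 − g t = 47.44 − 9.81 × 2.404 = 23.86 m/s.
Speed: √(vₓ² + v_y²) = √(55.74² + 23.86²) = 60.64 m/s.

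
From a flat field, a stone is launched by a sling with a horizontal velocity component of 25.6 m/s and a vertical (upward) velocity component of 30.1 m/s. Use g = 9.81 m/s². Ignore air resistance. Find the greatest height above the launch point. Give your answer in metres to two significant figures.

46 m

At the apex v_y = 0, so H = v_y0²/(2g) = 30.10²/19.62 = 46.18 m.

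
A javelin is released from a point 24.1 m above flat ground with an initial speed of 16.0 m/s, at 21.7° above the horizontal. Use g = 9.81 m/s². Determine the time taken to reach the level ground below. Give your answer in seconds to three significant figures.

2.90 s

Components: vₓ = 16.00 cos 21.7° = 14.87 m/s, v_y0 = 16.00 sin 21.7° = 5.916 m/s.
With up positive and y = 0 at the ground: y(t) = 24.1 + (5.916) t − 4.905 t². Setting y = 0 and taking the positive root: t = [5.916 + √(5.916² + 2·9.81·24.1)] / 9.81 = (5.916 + 22.54) / 9.81 = 2.900 s.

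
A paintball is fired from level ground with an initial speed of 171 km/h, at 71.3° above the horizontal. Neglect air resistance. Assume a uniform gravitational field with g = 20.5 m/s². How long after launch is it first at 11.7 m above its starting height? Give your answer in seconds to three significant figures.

Convert: 171 km/h = 171/3.6 = 47.50 m/s.
Resolve: vₓ = 47.50 cos 71.3° = 15.23 m/s and v_y0 = 47.50 sin 71.3° = 44.99 m/s.
Set y = v_y0 t − ½ g t² = 11.7: 10.25 t² − 44.99 t + 11.7 = 0.
Quadratic formula: t = (44.99 ± √1544.6) / 20.5 = (44.99 ± 39.30) / 20.5 → t = 0.2776 s or 4.112 s.
The first (ascending) time is 0.2776 s.

0.278 s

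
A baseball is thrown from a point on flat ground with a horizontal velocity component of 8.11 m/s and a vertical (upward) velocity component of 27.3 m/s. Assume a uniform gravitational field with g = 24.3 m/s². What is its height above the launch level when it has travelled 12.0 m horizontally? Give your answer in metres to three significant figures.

13.8 m

x = vₓ t ⇒ t = 12.0/8.110 = 1.480 s.
Height: y = v_y0 t − ½ g t² = 27.30 × 1.480 − 12.15 × 1.480² = 40.39 − 26.60 = 13.79 m.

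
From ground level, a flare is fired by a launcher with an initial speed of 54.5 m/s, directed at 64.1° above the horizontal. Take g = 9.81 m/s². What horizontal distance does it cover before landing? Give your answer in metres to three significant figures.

238 m

Resolve: vₓ = 54.50 cos 64.1° = 23.81 m/s and v_y0 = 54.50 sin 64.1° = 49.03 m/s.
Flight time T = 2 v_y0 / g = 9.995 s.
Horizontal distance R = vₓ T = 23.81 × 9.995 = 237.9 m.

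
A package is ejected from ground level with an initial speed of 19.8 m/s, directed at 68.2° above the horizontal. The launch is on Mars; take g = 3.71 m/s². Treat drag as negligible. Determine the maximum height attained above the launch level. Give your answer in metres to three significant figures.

45.5 m

Resolve: vₓ = 19.80 cos 68.2° = 7.353 m/s and v_y0 = 19.80 sin 68.2° = 18.38 m/s.
At the apex v_y = 0, so H = v_y0²/(2g) = 18.38²/7.420 = 45.55 m.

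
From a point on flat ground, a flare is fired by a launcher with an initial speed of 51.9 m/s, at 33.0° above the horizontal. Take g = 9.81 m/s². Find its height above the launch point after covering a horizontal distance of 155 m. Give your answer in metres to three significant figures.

38.5 m

Horizontal component vₓ = 51.90 cos 33.0° = 43.53 m/s; vertical v_y0 = 51.90 sin 33.0° = 28.27 m/s.
Time to reach x = 155 m: t = x/vₓ = 155/43.53 = 3.561 s.
Height: y = v_y0 t − ½ g t² = 28.27 × 3.561 − 4.905 × 3.561² = 100.7 − 62.20 = 38.46 m.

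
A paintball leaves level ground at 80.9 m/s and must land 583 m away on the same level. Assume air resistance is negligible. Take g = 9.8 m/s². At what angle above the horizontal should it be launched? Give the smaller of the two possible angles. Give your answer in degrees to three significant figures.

R = v₀² sin 2θ / g gives sin 2θ = gR/v₀² = 9.80·583/80.9² = 0.8730.
2θ = 60.81° or 180° − 60.81° = 119.2°, so θ = 30.40° or 59.60°.
The smaller angle is 30.40°.

30.4°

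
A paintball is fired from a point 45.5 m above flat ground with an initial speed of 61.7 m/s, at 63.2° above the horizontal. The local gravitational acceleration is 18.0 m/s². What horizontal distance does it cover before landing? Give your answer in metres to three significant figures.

191 m

Components: vₓ = 61.70 cos 63.2° = 27.82 m/s, v_y0 = 61.70 sin 63.2° = 55.07 m/s.
The projectile lands when y = 45.5 + (55.07) t − ½·18.0·t² = 0. Positive root: t = (55.07 + √(55.07² + 2·18.0·45.5)) / 18.0 = (55.07 + 68.34) / 18.0 = 6.857 s.
Horizontal distance: R = vₓ t = 27.82 × 6.857 = 190.7 m.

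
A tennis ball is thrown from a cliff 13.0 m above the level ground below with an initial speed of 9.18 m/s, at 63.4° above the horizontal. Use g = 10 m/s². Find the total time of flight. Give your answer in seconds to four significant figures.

2.630 s

vₓ = 9.180 cos 63.4° = 4.110 m/s; v_y0 = 9.180 sin 63.4° = 8.208 m/s.
The projectile lands when y = 13.0 + (8.208) t − ½·10.0·t² = 0. Positive root: t = (8.208 + √(8.208² + 2·10.0·13.0)) / 10.0 = (8.208 + 18.09) / 10.0 = 2.630 s.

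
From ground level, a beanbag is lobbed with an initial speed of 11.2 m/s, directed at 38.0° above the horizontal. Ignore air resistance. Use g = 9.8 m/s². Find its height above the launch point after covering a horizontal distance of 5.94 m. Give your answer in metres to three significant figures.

2.42 m

Components: vₓ = 11.20 cos 38.0° = 8.826 m/s, v_y0 = 11.20 sin 38.0° = 6.895 m/s.
Time to reach x = 5.94 m: t = x/vₓ = 5.94/8.826 = 0.6730 s.
Height: y = v_y0 t − ½ g t² = 6.895 × 0.6730 − 4.900 × 0.6730² = 4.641 − 2.220 = 2.421 m.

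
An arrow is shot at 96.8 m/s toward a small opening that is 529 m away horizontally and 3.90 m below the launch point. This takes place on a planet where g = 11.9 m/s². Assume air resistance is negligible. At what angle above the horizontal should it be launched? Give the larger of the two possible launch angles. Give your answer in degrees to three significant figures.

69.0°

Trajectory: y = x tanθ − g x² (1 + tan²θ)/(2v₀²). With x = 529, y = −3.90, v₀ = 96.8, g = 11.9:
177.7 tan²θ − 529 tanθ + (173.8) = 0.
tanθ = [529 ± √(529² − 4 × 177.7 × (173.8))] / (2 × 177.7) = (529 ± 395.4) / 355.4, giving tanθ = 0.3760 or 2.601.
θ = 20.61° or 68.97°; the larger is 68.97°.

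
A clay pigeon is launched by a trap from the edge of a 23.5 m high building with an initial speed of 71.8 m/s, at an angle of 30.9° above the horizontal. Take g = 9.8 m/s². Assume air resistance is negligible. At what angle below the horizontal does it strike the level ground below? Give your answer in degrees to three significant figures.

34.7°

Horizontal component vₓ = 71.80 cos 30.9° = 61.61 m/s; vertical v_y0 = 71.80 sin 30.9° = 36.87 m/s.
Vertical motion (up positive, ground at y = 0): 4.900 t² − (36.87) t − 23.5 = 0, so t = (36.87 + √(36.87² + 2·9.80·23.5)) / 9.80 = (36.87 + 42.66) / 9.80 = 8.116 s.
At impact: v_y = v_y0 − g t = −42.66 m/s; vₓ = 61.61 m/s.
Angle below horizontal: arctan(|v_y|/vₓ) = arctan(42.66/61.61) = 34.70°.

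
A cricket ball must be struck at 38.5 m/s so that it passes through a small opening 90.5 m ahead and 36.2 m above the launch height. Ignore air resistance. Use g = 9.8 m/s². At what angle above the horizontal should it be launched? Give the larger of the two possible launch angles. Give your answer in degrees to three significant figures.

66.9°

Trajectory: y = x tanθ − g x² (1 + tan²θ)/(2v₀²). With x = 90.5, y = 36.2, v₀ = 38.5, g = 9.80:
27.08 tan²θ − 90.5 tanθ + (63.28) = 0.
tanθ = [90.5 ± √(90.5² − 4 × 27.08 × (63.28))] / (2 × 27.08) = (90.5 ± 36.57) / 54.15, giving tanθ = 0.9959 or 2.347.
θ = 44.88° or 66.92°; the larger is 66.92°.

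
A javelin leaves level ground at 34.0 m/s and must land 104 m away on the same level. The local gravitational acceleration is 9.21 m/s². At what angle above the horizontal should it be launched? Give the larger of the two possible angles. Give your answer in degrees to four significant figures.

From R = (v₀²/g) sin 2θ: sin 2θ = 9.21 × 104 / 1156.0 = 0.8286.
2θ = 55.95° or 180° − 55.95° = 124.0°, so θ = 27.98° or 62.02°.
The larger angle is 62.02°.

62.02°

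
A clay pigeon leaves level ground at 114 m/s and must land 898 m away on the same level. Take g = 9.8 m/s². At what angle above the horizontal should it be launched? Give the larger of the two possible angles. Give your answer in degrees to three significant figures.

R = v₀² sin 2θ / g gives sin 2θ = gR/v₀² = 9.80·898/114² = 0.6772.
2θ = 42.62° or 180° − 42.62° = 137.4°, so θ = 21.31° or 68.69°.
The larger angle is 68.69°.

68.7°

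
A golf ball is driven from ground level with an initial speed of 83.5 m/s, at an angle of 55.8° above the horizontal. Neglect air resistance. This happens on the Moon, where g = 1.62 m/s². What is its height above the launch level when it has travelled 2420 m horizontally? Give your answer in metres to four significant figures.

1407 m

Components: vₓ = 83.50 cos 55.8° = 46.93 m/s, v_y0 = 83.50 sin 55.8° = 69.06 m/s.
Time to reach x = 2420 m: t = x/vₓ = 2420/46.93 = 51.56 s.
Height: y = v_y0 t − ½ g t² = 69.06 × 51.56 − 0.8100 × 51.56² = 3561 − 2153 = 1407 m.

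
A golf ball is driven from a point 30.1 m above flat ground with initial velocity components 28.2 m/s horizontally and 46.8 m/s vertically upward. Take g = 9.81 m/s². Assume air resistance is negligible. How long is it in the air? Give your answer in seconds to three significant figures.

10.1 s

With up positive and y = 0 at the ground: y(t) = 30.1 + (46.80) t − 4.905 t². Setting y = 0 and taking the positive root: t = [46.80 + √(46.80² + 2·9.81·30.1)] / 9.81 = (46.80 + 52.73) / 9.81 = 10.15 s.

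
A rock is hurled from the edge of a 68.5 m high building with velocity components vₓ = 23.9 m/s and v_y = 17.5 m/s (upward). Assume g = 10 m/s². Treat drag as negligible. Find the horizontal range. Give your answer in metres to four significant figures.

139.7 m

The projectile lands when y = 68.5 + (17.50) t − ½·10.0·t² = 0. Positive root: t = (17.50 + √(17.50² + 2·10.0·68.5)) / 10.0 = (17.50 + 40.94) / 10.0 = 5.844 s.
Horizontal distance: R = vₓ t = 23.90 × 5.844 = 139.7 m.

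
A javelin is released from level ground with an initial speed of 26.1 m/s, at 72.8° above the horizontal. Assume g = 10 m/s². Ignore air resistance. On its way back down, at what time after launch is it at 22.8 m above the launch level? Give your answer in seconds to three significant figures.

Components: vₓ = 26.10 cos 72.8° = 7.718 m/s, v_y0 = 26.10 sin 72.8° = 24.93 m/s.
Height y(t) = 24.93 t − 5.000 t² = 22.8 gives 5.000 t² − 24.93 t + 22.8 = 0.
Quadratic formula: t = (24.93 ± √165.64) / 10.0 = (24.93 ± 12.87) / 10.0 → t = 1.206 s or 3.780 s.
The descending-branch root is 3.780 s.

3.78 s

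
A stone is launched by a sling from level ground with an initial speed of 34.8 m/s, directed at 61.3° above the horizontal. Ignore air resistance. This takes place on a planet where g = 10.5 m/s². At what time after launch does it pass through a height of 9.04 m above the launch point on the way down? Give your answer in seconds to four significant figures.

5.501 s

Resolve: vₓ = 34.80 cos 61.3° = 16.71 m/s and v_y0 = 34.80 sin 61.3° = 30.52 m/s.
Set y = v_y0 t − ½ g t² = 9.04: 5.250 t² − 30.52 t + 9.04 = 0.
Quadratic formula: t = (30.52 ± √741.92) / 10.5 = (30.52 ± 27.24) / 10.5 → t = 0.3130 s or 5.501 s.
The descending-branch root is 5.501 s.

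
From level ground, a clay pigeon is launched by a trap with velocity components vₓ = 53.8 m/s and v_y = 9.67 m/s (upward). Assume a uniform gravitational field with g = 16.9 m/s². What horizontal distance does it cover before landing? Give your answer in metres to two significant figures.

Flight time T = 2 v_y0 / g = 1.144 s.
Range: R = vₓ T = 53.80 × 1.144 = 61.57 m.

62 m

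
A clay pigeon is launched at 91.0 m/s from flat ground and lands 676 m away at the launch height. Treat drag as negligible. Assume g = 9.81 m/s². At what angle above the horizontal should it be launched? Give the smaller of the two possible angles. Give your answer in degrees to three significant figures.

R = v₀² sin 2θ / g gives sin 2θ = gR/v₀² = 9.81·676/91.0² = 0.8008.
2θ = 53.21° or 180° − 53.21° = 126.8°, so θ = 26.60° or 63.40°.
The smaller angle is 26.60°.

26.6°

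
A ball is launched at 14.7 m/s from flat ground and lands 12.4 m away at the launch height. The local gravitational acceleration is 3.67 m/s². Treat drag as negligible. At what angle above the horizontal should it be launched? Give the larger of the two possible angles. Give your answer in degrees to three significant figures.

Level-ground range R = v₀² sin(2θ)/g ⇒ sin(2θ) = gR/v₀² = 3.67 × 12.4 / 14.7² = 0.2106.
2θ = 12.16° or 180° − 12.16° = 167.8°, so θ = 6.079° or 83.92°.
The larger angle is 83.92°.

83.9°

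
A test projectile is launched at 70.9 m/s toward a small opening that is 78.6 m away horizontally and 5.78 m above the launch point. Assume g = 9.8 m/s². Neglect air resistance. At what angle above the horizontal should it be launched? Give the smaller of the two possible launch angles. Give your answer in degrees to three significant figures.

8.64°

Trajectory: y = x tanθ − g x² (1 + tan²θ)/(2v₀²). With x = 78.6, y = 5.78, v₀ = 70.9, g = 9.80:
6.022 tan²θ − 78.6 tanθ + (11.80) = 0.
tanθ = [78.6 ± √(78.6² − 4 × 6.022 × (11.80))] / (2 × 6.022) = (78.6 ± 76.77) / 12.04, giving tanθ = 0.1519 or 12.90.
θ = 8.638° or 85.57°; the smaller is 8.638°.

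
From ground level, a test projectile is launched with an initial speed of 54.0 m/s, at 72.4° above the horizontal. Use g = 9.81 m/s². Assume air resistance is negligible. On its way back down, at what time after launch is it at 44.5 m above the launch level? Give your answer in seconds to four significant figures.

9.543 s

Resolve: vₓ = 54.00 cos 72.4° = 16.33 m/s and v_y0 = 54.00 sin 72.4° = 51.47 m/s.
Require v_y0 t − ½ g t² = 44.5, i.e. 4.905 t² − 51.47 t + 44.5 = 0.
t = [51.47 ± √(51.47² − 2·9.81·44.5)] / 9.81 = (51.47 ± 42.15) / 9.81, so t = 0.9507 s or t = 9.543 s.
The descending-branch root is 9.543 s.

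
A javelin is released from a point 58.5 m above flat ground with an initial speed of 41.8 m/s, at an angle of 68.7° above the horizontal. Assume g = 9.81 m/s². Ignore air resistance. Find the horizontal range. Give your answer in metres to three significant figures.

Horizontal component vₓ = 41.80 cos 68.7° = 15.18 m/s; vertical v_y0 = 41.80 sin 68.7° = 38.94 m/s.
The projectile lands when y = 58.5 + (38.94) t − ½·9.81·t² = 0. Positive root: t = (38.94 + √(38.94² + 2·9.81·58.5)) / 9.81 = (38.94 + 51.62) / 9.81 = 9.232 s.
Horizontal distance: R = vₓ t = 15.18 × 9.232 = 140.2 m.

140 m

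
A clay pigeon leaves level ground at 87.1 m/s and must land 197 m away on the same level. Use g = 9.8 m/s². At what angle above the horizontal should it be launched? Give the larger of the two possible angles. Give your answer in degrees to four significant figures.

Level-ground range R = v₀² sin(2θ)/g ⇒ sin(2θ) = gR/v₀² = 9.80 × 197 / 87.1² = 0.2545.
2θ = 14.74° or 180° − 14.74° = 165.3°, so θ = 7.371° or 82.63°.
The larger angle is 82.63°.

82.63°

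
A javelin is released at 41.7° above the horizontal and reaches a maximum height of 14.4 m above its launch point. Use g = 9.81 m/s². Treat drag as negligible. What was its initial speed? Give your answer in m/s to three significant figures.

25.3 m/s

At the peak v_y = 0, so v_y0 = √(2gH) = √(2 × 9.81 × 14.4) = 16.81 m/s.
v_y0 = v₀ sin θ ⇒ v₀ = 16.81 / sin 41.7° = 25.27 m/s.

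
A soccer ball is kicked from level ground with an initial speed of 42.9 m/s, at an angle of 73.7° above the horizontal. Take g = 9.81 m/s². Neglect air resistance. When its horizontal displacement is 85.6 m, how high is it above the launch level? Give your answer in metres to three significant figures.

Horizontal component vₓ = 42.90 cos 73.7° = 12.04 m/s; vertical v_y0 = 42.90 sin 73.7° = 41.18 m/s.
x = vₓ t ⇒ t = 85.6/12.04 = 7.109 s.
Height: y = v_y0 t − ½ g t² = 41.18 × 7.109 − 4.905 × 7.109² = 292.7 − 247.9 = 44.82 m.

44.8 m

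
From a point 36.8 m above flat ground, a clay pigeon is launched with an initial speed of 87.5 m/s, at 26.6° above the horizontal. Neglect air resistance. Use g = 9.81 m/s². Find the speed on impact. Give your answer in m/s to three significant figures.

Resolve: vₓ = 87.50 cos 26.6° = 78.24 m/s and v_y0 = 87.50 sin 26.6° = 39.18 m/s.
The projectile lands when y = 36.8 + (39.18) t − ½·9.81·t² = 0. Positive root: t = (39.18 + √(39.18² + 2·9.81·36.8)) / 9.81 = (39.18 + 47.51) / 9.81 = 8.837 s.
Vertical velocity at impact: v_y = v_y0 − g t = 39.18 − 9.81 × 8.837 = −47.51 m/s.
Speed: |v| = √(vₓ² + v_y²) = √(78.24² + 47.51²) = 91.53 m/s.

91.5 m/s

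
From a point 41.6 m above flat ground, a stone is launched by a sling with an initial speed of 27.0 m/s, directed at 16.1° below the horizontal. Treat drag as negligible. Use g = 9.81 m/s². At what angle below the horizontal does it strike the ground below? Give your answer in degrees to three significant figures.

48.7°

Horizontal component vₓ = 27.00 cos 16.1° = 25.94 m/s; vertical v_y0 = −7.487 m/s (downward).
The projectile lands when y = 41.6 + (−7.487) t − ½·9.81·t² = 0. Positive root: t = (−7.487 + √(7.487² + 2·9.81·41.6)) / 9.81 = (−7.487 + 29.53) / 9.81 = 2.247 s.
At impact: v_y = v_y0 − g t = −29.53 m/s; vₓ = 25.94 m/s.
Angle below horizontal: arctan(|v_y|/vₓ) = arctan(29.53/25.94) = 48.71°.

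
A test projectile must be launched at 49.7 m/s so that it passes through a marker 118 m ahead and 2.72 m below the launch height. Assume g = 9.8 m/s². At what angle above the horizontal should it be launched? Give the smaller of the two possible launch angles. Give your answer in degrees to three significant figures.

Trajectory: y = x tanθ − g x² (1 + tan²θ)/(2v₀²). With x = 118, y = −2.72, v₀ = 49.7, g = 9.80:
27.62 tan²θ − 118 tanθ + (24.90) = 0.
tanθ = [118 ± √(118² − 4 × 27.62 × (24.90))] / (2 × 27.62) = (118 ± 105.7) / 55.24, giving tanθ = 0.2226 or 4.049.
θ = 12.55° or 76.13°; the smaller is 12.55°.

12.6°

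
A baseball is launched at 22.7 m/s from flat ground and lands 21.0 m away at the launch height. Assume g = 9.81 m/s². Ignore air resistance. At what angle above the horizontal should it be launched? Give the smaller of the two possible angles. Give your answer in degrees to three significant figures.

11.8°

R = v₀² sin 2θ / g gives sin 2θ = gR/v₀² = 9.81·21.0/22.7² = 0.3998.
2θ = 23.57° or 180° − 23.57° = 156.4°, so θ = 11.78° or 78.22°.
The smaller angle is 11.78°.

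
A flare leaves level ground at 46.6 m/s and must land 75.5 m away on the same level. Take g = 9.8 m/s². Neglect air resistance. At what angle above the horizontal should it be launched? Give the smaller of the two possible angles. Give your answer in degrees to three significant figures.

9.96°

From R = (v₀²/g) sin 2θ: sin 2θ = 9.80 × 75.5 / 2171.6 = 0.3407.
2θ = 19.92° or 180° − 19.92° = 160.1°, so θ = 9.960° or 80.04°.
The smaller angle is 9.960°.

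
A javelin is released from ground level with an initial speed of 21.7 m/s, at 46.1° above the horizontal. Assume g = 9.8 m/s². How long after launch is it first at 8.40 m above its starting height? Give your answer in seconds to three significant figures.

0.684 s

Resolve: vₓ = 21.70 cos 46.1° = 15.05 m/s and v_y0 = 21.70 sin 46.1° = 15.64 m/s.
Require v_y0 t − ½ g t² = 8.40, i.e. 4.900 t² − 15.64 t + 8.40 = 0.
t = [15.64 ± √(15.64² − 2·9.80·8.40)] / 9.80 = (15.64 ± 8.936) / 9.80, so t = 0.6837 s or t = 2.507 s.
The first (ascending) time is 0.6837 s.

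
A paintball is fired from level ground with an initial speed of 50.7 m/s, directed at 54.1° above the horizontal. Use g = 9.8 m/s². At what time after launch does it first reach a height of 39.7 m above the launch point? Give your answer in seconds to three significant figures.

Resolve: vₓ = 50.70 cos 54.1° = 29.73 m/s and v_y0 = 50.70 sin 54.1° = 41.07 m/s.
Height y(t) = 41.07 t − 4.900 t² = 39.7 gives 4.900 t² − 41.07 t + 39.7 = 0.
t = [41.07 ± √(41.07² − 2·9.80·39.7)] / 9.80 = (41.07 ± 30.14) / 9.80, so t = 1.115 s or t = 7.266 s.
The first (ascending) time is 1.115 s.

1.11 s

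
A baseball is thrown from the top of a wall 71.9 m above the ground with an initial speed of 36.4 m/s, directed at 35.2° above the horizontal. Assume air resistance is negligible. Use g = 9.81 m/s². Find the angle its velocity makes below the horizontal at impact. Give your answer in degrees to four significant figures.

55.34°

vₓ = 36.40 cos 35.2° = 29.74 m/s; v_y0 = 36.40 sin 35.2° = 20.98 m/s.
Vertical motion (up positive, ground at y = 0): 4.905 t² − (20.98) t − 71.9 = 0, so t = (20.98 + √(20.98² + 2·9.81·71.9)) / 9.81 = (20.98 + 43.02) / 9.81 = 6.524 s.
At impact: v_y = v_y0 − g t = −43.02 m/s; vₓ = 29.74 m/s.
Angle below horizontal: arctan(|v_y|/vₓ) = arctan(43.02/29.74) = 55.34°.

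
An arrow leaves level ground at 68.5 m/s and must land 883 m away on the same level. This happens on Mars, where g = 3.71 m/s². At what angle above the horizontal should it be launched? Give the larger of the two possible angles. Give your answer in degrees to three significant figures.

67.9°

From R = (v₀²/g) sin 2θ: sin 2θ = 3.71 × 883 / 4692.2 = 0.6982.
2θ = 44.28° or 180° − 44.28° = 135.7°, so θ = 22.14° or 67.86°.
The larger angle is 67.86°.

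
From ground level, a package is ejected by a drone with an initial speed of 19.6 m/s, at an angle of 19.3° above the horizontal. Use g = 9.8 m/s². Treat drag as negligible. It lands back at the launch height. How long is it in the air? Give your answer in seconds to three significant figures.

Resolve: vₓ = 19.60 cos 19.3° = 18.50 m/s and v_y0 = 19.60 sin 19.3° = 6.478 m/s.
Landing at launch height ⇒ T = 2 v_y0 / g = 2 × 6.478 / 9.80 = 1.322 s.

1.32 s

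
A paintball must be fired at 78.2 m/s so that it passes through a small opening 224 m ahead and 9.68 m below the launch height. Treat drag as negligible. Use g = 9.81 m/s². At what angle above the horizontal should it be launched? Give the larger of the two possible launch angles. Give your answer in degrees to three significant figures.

Trajectory: y = x tanθ − g x² (1 + tan²θ)/(2v₀²). With x = 224, y = −9.68, v₀ = 78.2, g = 9.81:
40.25 tan²θ − 224 tanθ + (30.57) = 0.
tanθ = [224 ± √(224² − 4 × 40.25 × (30.57))] / (2 × 40.25) = (224 ± 212.7) / 80.49, giving tanθ = 0.1400 or 5.426.
θ = 7.968° or 79.56°; the larger is 79.56°.

79.6°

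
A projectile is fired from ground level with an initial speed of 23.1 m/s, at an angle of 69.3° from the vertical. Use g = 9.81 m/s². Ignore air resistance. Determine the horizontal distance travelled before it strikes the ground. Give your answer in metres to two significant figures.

vₓ = 23.10 sin 69.3° = 21.61 m/s; v_y0 = 23.10 cos 69.3° = 8.165 m/s.
Time aloft: T = 2 v_y0 / g = 2 × 8.165 / 9.81 = 1.665 s.
Range: R = vₓ T = 21.61 × 1.665 = 35.97 m.

36 m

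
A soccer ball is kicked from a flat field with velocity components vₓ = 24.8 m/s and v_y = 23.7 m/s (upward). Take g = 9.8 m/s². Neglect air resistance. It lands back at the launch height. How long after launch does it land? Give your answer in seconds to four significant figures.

Time of flight on level ground: T = 2 v_y0 / g = 2 × 23.70 / 9.80 = 4.837 s.

4.837 s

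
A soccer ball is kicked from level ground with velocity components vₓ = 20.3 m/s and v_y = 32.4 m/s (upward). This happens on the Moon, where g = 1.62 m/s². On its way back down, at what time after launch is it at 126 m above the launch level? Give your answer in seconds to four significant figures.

35.63 s

Set y = v_y0 t − ½ g t² = 126: 0.8100 t² − 32.40 t + 126 = 0.
Quadratic formula: t = (32.40 ± √641.52) / 1.62 = (32.40 ± 25.33) / 1.62 → t = 4.365 s or 35.63 s.
The descending-branch root is 35.63 s.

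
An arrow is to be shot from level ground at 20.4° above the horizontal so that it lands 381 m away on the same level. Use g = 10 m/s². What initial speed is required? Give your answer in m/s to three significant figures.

76.4 m/s

From R = (v₀² / g) sin 2θ: v₀ = √(gR / sin 2θ).
v₀ = √(10.0 × 381 / sin 40.80°) = √(3810 / 0.6534) = √5830.9 = 76.36 m/s.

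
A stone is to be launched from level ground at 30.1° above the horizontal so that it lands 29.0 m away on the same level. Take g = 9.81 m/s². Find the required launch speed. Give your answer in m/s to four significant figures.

18.11 m/s

Level-ground range: R = v₀² sin(2θ)/g, so v₀ = √(gR / sin 2θ).
v₀ = √(9.81 × 29.0 / sin 60.20°) = √(284.5 / 0.8678) = √327.84 = 18.11 m/s.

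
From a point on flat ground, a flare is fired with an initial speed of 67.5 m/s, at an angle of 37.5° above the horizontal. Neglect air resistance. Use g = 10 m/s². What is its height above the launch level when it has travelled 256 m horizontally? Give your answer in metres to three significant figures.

vₓ = 67.50 cos 37.5° = 53.55 m/s; v_y0 = 67.50 sin 37.5° = 41.09 m/s.
Time to reach x = 256 m: t = x/vₓ = 256/53.55 = 4.780 s.
Height: y = v_y0 t − ½ g t² = 41.09 × 4.780 − 5.000 × 4.780² = 196.4 − 114.3 = 82.17 m.

82.2 m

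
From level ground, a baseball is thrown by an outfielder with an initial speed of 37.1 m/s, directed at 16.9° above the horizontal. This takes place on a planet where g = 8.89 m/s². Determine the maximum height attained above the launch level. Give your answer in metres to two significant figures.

6.5 m

Resolve: vₓ = 37.10 cos 16.9° = 35.50 m/s and v_y0 = 37.10 sin 16.9° = 10.79 m/s.
Maximum height: H = v_y0² / (2g) = 10.79² / (2 × 8.89) = 6.542 m.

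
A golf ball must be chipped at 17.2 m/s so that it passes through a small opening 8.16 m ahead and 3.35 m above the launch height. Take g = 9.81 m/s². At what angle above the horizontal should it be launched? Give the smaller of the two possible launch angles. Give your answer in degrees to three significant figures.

Trajectory: y = x tanθ − g x² (1 + tan²θ)/(2v₀²). With x = 8.16, y = 3.35, v₀ = 17.2, g = 9.81:
1.104 tan²θ − 8.16 tanθ + (4.454) = 0.
tanθ = [8.16 ± √(8.16² − 4 × 1.104 × (4.454))] / (2 × 1.104) = (8.16 ± 6.850) / 2.208, giving tanθ = 0.5935 or 6.798.
θ = 30.69° or 81.63°; the smaller is 30.69°.

30.7°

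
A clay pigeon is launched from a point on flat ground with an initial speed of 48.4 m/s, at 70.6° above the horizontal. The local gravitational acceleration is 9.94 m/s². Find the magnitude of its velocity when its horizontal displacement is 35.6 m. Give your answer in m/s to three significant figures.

Components: vₓ = 48.40 cos 70.6° = 16.08 m/s, v_y0 = 48.40 sin 70.6° = 45.65 m/s.
Time to reach x = 35.6 m: t = x/vₓ = 35.6/16.08 = 2.214 s.
Vertical velocity there: v_y = v_y0 − g t = 45.65 − 9.94 × 2.214 = 23.64 m/s.
Speed: √(vₓ² + v_y²) = √(16.08² + 23.64²) = 28.59 m/s.

28.6 m/s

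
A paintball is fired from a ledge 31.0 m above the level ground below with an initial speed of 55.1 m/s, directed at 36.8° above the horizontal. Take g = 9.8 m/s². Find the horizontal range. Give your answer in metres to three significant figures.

334 m

Horizontal component vₓ = 55.10 cos 36.8° = 44.12 m/s; vertical v_y0 = 55.10 sin 36.8° = 33.01 m/s.
Vertical motion (up positive, ground at y = 0): 4.900 t² − (33.01) t − 31.0 = 0, so t = (33.01 + √(33.01² + 2·9.80·31.0)) / 9.80 = (33.01 + 41.19) / 9.80 = 7.572 s.
Horizontal distance: R = vₓ t = 44.12 × 7.572 = 334.1 m.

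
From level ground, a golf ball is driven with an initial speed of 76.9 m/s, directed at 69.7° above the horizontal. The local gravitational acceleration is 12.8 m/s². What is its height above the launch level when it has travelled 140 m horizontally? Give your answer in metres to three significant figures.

202 m

vₓ = 76.90 cos 69.7° = 26.68 m/s; v_y0 = 76.90 sin 69.7° = 72.12 m/s.
x = vₓ t ⇒ t = 140/26.68 = 5.248 s.
Height: y = v_y0 t − ½ g t² = 72.12 × 5.248 − 6.400 × 5.248² = 378.5 − 176.2 = 202.2 m.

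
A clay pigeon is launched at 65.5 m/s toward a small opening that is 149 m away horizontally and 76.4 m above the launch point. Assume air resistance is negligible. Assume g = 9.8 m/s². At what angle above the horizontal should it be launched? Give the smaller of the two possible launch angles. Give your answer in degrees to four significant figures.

38.27°

Trajectory: y = x tanθ − g x² (1 + tan²θ)/(2v₀²). With x = 149, y = 76.4, v₀ = 65.5, g = 9.80:
25.36 tan²θ − 149 tanθ + (101.8) = 0.
tanθ = [149 ± √(149² − 4 × 25.36 × (101.8))] / (2 × 25.36) = (149 ± 109.0) / 50.71, giving tanθ = 0.7888 or 5.087.
θ = 38.27° or 78.88°; the smaller is 38.27°.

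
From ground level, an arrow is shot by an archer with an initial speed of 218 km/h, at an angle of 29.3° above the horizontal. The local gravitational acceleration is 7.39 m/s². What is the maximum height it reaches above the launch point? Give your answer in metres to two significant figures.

Convert: 218 km/h = 218/3.6 = 60.56 m/s.
Horizontal component vₓ = 60.56 cos 29.3° = 52.81 m/s; vertical v_y0 = 60.56 sin 29.3° = 29.63 m/s.
Peak height H = v_y0² / (2g) = 878.22 / 14.78 = 59.42 m.

59 m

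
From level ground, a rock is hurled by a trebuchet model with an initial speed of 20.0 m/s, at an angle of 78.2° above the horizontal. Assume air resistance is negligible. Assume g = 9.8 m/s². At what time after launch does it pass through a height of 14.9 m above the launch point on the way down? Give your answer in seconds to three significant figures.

2.97 s

Components: vₓ = 20.00 cos 78.2° = 4.090 m/s, v_y0 = 20.00 sin 78.2° = 19.58 m/s.
Require v_y0 t − ½ g t² = 14.9, i.e. 4.900 t² − 19.58 t + 14.9 = 0.
t = [19.58 ± √(19.58² − 2·9.80·14.9)] / 9.80 = (19.58 ± 9.552) / 9.80, so t = 1.023 s or t = 2.972 s.
The descending-branch root is 2.972 s.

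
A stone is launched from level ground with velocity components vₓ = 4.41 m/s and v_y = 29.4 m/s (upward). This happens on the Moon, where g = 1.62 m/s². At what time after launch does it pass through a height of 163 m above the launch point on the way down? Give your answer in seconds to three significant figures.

29.5 s

Set y = v_y0 t − ½ g t² = 163: 0.8100 t² − 29.40 t + 163 = 0.
t = [29.40 ± √(29.40² − 2·1.62·163)] / 1.62 = (29.40 ± 18.34) / 1.62, so t = 6.829 s or t = 29.47 s.
The descending-branch root is 29.47 s.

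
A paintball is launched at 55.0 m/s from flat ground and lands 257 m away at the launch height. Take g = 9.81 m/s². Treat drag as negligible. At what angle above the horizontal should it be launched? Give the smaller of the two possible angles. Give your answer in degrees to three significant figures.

28.2°

From R = (v₀²/g) sin 2θ: sin 2θ = 9.81 × 257 / 3025.0 = 0.8334.
2θ = 56.45° or 180° − 56.45° = 123.5°, so θ = 28.23° or 61.77°.
The smaller angle is 28.23°.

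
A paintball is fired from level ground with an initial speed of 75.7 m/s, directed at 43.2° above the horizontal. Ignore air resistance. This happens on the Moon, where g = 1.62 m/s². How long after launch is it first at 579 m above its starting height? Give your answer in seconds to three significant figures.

14.4 s

Resolve: vₓ = 75.70 cos 43.2° = 55.18 m/s and v_y0 = 75.70 sin 43.2° = 51.82 m/s.
Set y = v_y0 t − ½ g t² = 579: 0.8100 t² − 51.82 t + 579 = 0.
t = [51.82 ± √(51.82² − 2·1.62·579)] / 1.62 = (51.82 ± 28.45) / 1.62, so t = 14.43 s or t = 49.55 s.
The first (ascending) time is 14.43 s.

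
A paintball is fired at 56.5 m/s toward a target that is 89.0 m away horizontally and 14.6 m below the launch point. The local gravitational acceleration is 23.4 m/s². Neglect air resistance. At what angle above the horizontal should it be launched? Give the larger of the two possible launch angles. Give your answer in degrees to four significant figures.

Trajectory: y = x tanθ − g x² (1 + tan²θ)/(2v₀²). With x = 89.0, y = −14.6, v₀ = 56.5, g = 23.4:
29.03 tan²θ − 89.0 tanθ + (14.43) = 0.
tanθ = [89.0 ± √(89.0² − 4 × 29.03 × (14.43))] / (2 × 29.03) = (89.0 ± 79.03) / 58.06, giving tanθ = 0.1718 or 2.894.
θ = 9.747° or 70.94°; the larger is 70.94°.

70.94°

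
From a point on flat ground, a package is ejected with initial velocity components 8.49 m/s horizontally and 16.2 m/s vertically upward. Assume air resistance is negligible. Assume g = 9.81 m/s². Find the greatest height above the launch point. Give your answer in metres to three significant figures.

At the apex v_y = 0, so H = v_y0²/(2g) = 16.20²/19.62 = 13.38 m.

13.4 m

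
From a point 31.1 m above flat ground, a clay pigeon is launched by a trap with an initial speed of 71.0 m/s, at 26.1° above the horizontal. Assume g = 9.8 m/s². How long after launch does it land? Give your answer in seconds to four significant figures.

7.250 s

Horizontal component vₓ = 71.00 cos 26.1° = 63.76 m/s; vertical v_y0 = 71.00 sin 26.1° = 31.24 m/s.
The projectile lands when y = 31.1 + (31.24) t − ½·9.80·t² = 0. Positive root: t = (31.24 + √(31.24² + 2·9.80·31.1)) / 9.80 = (31.24 + 39.81) / 9.80 = 7.250 s.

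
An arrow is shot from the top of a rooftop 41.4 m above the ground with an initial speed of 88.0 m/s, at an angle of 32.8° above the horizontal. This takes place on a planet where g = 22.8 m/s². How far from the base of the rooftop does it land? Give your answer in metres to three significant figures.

vₓ = 88.00 cos 32.8° = 73.97 m/s; v_y0 = 88.00 sin 32.8° = 47.67 m/s.
The projectile lands when y = 41.4 + (47.67) t − ½·22.8·t² = 0. Positive root: t = (47.67 + √(47.67² + 2·22.8·41.4)) / 22.8 = (47.67 + 64.50) / 22.8 = 4.920 s.
Horizontal distance: R = vₓ t = 73.97 × 4.920 = 363.9 m.

364 m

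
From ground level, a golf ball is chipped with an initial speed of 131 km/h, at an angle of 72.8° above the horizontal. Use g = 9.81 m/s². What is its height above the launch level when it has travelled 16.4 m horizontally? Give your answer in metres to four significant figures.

Convert: 131 km/h = 131/3.6 = 36.39 m/s.
Horizontal component vₓ = 36.39 cos 72.8° = 10.76 m/s; vertical v_y0 = 36.39 sin 72.8° = 34.76 m/s.
At x = 16.4 m, t = x/vₓ = 16.4/10.76 = 1.524 s.
Height: y = v_y0 t − ½ g t² = 34.76 × 1.524 − 4.905 × 1.524² = 52.98 − 11.39 = 41.59 m.

41.59 m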